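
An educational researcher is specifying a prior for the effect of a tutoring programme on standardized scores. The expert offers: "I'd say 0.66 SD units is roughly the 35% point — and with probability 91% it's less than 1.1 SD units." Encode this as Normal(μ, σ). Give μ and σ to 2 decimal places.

μ = 0.76, σ = 0.25

The p-quantile of Normal(μ,σ) is μ + z_p·σ, with z_{0.35} = -0.3853 and z_{0.91} = 1.341.
Eliminate σ: μ = (z₂·x₁ − z₁·x₂)/(z₂ − z₁) = (1.341·0.66 − (-0.3853)·1.1)/1.726 = 0.76.
Then σ = (x₂ − x₁)/(z₂ − z₁) = (1.1 − 0.66)/1.726 = 0.25.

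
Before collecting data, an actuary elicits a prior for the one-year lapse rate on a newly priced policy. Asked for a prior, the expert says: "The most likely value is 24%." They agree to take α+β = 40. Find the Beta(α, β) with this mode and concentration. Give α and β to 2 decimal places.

α = 10.12, β = 29.88

For α,β > 1 the Beta mode is (α−1)/(α+β−2). With α+β = 40, the mode is (α−1)/38.
Set (α−1)/38 = 0.24 → α = 1 + 0.24·38 = 10.12.
β = 40 − α = 29.88.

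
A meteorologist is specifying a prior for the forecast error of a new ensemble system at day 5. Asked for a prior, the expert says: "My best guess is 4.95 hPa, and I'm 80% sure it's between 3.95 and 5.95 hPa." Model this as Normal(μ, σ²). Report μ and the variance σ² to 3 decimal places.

A symmetric 80% interval runs μ ± z·σ with z = 1.282.
Half-width = 1, so σ = 1/1.282 = 0.7803 and σ² = 0.609.
μ is the stated best guess, 4.950.

μ = 4.950, σ² = 0.609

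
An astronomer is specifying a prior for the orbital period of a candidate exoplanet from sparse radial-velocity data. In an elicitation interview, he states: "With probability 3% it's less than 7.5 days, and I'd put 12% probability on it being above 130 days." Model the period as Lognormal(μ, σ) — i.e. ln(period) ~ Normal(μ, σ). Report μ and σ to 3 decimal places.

μ ≈ 3.771, σ ≈ 0.934

If T ~ Lognormal(μ,σ) then ln T ~ Normal(μ,σ), so the p-quantile of ln T is μ + z_p·σ.
ln(7.5) = 2.015 and ln(130) = 4.868; z_{0.03} = -1.881, z_{0.88} = 1.175.
σ = (4.868 − 2.015)/(1.175 − (-1.881)) = 0.934.
μ = 2.015 − (-1.881)·0.934 = 3.771.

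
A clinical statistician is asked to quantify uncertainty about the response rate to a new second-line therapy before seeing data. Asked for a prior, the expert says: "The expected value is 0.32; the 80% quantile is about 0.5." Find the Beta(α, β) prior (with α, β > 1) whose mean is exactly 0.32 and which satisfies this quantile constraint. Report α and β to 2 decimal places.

With mean 0.32 fixed, write α = 0.32s, β = 0.68s where s = α+β.
Need P(θ < 0.5) = 0.8 under Beta(0.32s, 0.68s). Normal approximation: (q−m)/√(m(1−m)/s) ≈ z_{0.8} = 0.842, so s ≈ 0.32·0.68·(0.842)²/(0.5−0.32)² = 4.8.
At s = 4.8: P(θ<0.5) ≈ 0.808. Adjusting to match 0.8 gives s ≈ 4.36.
So α = 0.32·4.36 ≈ 1.40, β = 0.68·4.36 ≈ 2.96.

α ≈ 1.40, β ≈ 2.96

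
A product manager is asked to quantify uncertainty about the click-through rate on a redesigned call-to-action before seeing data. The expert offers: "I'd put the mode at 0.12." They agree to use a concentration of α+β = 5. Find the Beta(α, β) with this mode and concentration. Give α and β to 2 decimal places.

For α,β > 1 the Beta mode is (α−1)/(α+β−2). With α+β = 5, the mode is (α−1)/3.
Set (α−1)/3 = 0.12 → α = 1 + 0.12·3 = 1.36.
β = 5 − α = 3.64.

α = 1.36, β = 3.64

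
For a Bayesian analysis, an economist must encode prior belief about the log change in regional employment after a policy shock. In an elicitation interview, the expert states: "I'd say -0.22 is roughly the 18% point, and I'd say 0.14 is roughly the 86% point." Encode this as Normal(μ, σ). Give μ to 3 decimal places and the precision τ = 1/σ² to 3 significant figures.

For Normal(μ,σ), the p-quantile is μ + z_p·σ. Here z_{0.18} = -0.9154, z_{0.86} = 1.08.
So -0.22 = μ − 0.9154σ and 0.14 = μ + 1.08σ.
Subtracting: σ = (0.14 − -0.22)/(1.08 − (-0.9154)) = 0.180.
Then μ = -0.22 − (-0.9154)·0.180 = -0.055.
Precision τ = 1/σ² = 1/0.1804² = 30.7.

μ = -0.055, τ = 30.7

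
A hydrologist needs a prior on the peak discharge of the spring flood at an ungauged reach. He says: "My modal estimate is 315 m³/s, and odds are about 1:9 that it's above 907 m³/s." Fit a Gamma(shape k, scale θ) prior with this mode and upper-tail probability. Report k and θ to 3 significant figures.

k ≈ 2.71, θ ≈ 185

Gamma(k,θ) with k>1 has mode (k−1)θ, so θ = 315/(k−1).
Need P(X < 907) = 0.9 with θ tied to k this way. Start at k = 2, θ = 315: P(X<907) ≈ 0.782.
Too low — raise k to concentrate. Iterating converges to k ≈ 2.71.
Then θ = 315/(2.71−1) ≈ 185.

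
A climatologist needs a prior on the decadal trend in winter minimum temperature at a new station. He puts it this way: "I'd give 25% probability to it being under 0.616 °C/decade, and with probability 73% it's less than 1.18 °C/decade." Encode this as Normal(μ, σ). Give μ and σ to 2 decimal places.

μ = 0.91, σ = 0.44

The p-quantile of Normal(μ,σ) is μ + z_p·σ, with z_{0.25} = -0.6745 and z_{0.73} = 0.6128.
Eliminate σ: μ = (z₂·x₁ − z₁·x₂)/(z₂ − z₁) = (0.6128·0.616 − (-0.6745)·1.18)/1.287 = 0.91.
Then σ = (x₂ − x₁)/(z₂ − z₁) = (1.18 − 0.616)/1.287 = 0.44.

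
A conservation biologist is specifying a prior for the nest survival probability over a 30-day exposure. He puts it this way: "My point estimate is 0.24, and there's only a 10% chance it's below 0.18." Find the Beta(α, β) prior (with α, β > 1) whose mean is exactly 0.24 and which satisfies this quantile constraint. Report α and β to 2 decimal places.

α ≈ 18.86, β ≈ 59.72

With mean 0.24 fixed, write α = 0.24s, β = 0.76s where s = α+β.
Need P(θ < 0.18) = 0.1 under Beta(0.24s, 0.76s). Normal approximation: (q−m)/√(m(1−m)/s) ≈ z_{0.1} = -1.28, so s ≈ 0.24·0.76·(-1.28)²/(0.18−0.24)² = 83.2.
At s = 83.2: P(θ<0.18) ≈ 0.093. Adjusting to match 0.1 gives s ≈ 78.58.
So α = 0.24·78.58 ≈ 18.86, β = 0.76·78.58 ≈ 59.72.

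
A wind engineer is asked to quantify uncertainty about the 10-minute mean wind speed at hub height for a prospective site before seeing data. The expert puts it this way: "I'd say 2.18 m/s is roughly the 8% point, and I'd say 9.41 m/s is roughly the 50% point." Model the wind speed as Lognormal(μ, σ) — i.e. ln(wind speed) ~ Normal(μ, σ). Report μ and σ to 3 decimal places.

If T ~ Lognormal(μ,σ) then ln T ~ Normal(μ,σ), so the p-quantile of ln T is μ + z_p·σ.
ln(2.18) = 0.7793 and ln(9.41) = 2.242; z_{0.08} = -1.405, z_{0.5} = 0.
σ = (2.242 − 0.7793)/(0 − (-1.405)) = 1.041.
μ = 0.7793 − (-1.405)·1.041 = 2.242.

μ ≈ 2.242, σ ≈ 1.041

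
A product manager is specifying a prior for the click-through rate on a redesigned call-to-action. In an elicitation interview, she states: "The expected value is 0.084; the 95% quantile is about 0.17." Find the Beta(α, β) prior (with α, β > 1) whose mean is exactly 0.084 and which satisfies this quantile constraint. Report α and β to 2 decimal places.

α ≈ 3.03, β ≈ 33.04

With mean 0.084 fixed, write α = 0.084s, β = 0.916s where s = α+β.
Need P(θ < 0.17) = 0.95 under Beta(0.084s, 0.916s). Normal approximation: (q−m)/√(m(1−m)/s) ≈ z_{0.95} = 1.64, so s ≈ 0.084·0.916·(1.64)²/(0.17−0.084)² = 28.1.
At s = 28.1: P(θ<0.17) ≈ 0.932. Adjusting to match 0.95 gives s ≈ 36.07.
So α = 0.084·36.07 ≈ 3.03, β = 0.916·36.07 ≈ 33.04.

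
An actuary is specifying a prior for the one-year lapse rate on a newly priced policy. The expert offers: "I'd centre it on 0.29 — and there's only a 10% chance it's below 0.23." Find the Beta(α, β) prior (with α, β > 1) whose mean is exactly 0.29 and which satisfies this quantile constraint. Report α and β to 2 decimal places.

α ≈ 26.18, β ≈ 64.09

With mean 0.29 fixed, write α = 0.29s, β = 0.71s where s = α+β.
Need P(θ < 0.23) = 0.1 under Beta(0.29s, 0.71s). Normal approximation: (q−m)/√(m(1−m)/s) ≈ z_{0.1} = -1.28, so s ≈ 0.29·0.71·(-1.28)²/(0.23−0.29)² = 93.9.
At s = 93.9: P(θ<0.23) ≈ 0.095. Adjusting to match 0.1 gives s ≈ 90.26.
So α = 0.29·90.26 ≈ 26.18, β = 0.71·90.26 ≈ 64.09.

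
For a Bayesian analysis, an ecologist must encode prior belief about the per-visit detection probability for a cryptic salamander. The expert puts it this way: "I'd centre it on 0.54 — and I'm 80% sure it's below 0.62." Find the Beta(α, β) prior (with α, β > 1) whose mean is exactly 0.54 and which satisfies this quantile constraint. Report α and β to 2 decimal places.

With mean 0.54 fixed, write α = 0.54s, β = 0.46s where s = α+β.
Need P(θ < 0.62) = 0.8 under Beta(0.54s, 0.46s). Normal approximation: (q−m)/√(m(1−m)/s) ≈ z_{0.8} = 0.842, so s ≈ 0.54·0.46·(0.842)²/(0.62−0.54)² = 27.5.
At s = 27.5: P(θ<0.62) ≈ 0.799. Adjusting to match 0.8 gives s ≈ 27.81.
So α = 0.54·27.81 ≈ 15.01, β = 0.46·27.81 ≈ 12.79.

α ≈ 15.01, β ≈ 12.79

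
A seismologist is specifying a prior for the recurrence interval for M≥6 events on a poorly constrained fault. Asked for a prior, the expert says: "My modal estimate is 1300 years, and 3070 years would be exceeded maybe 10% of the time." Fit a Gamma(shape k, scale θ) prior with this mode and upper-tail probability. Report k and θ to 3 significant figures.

k ≈ 3.6, θ ≈ 499

Gamma(k,θ) with k>1 has mode (k−1)θ, so θ = 1300/(k−1).
Need P(X < 3070) = 0.9 with θ tied to k this way. Start at k = 2, θ = 1300: P(X<3070) ≈ 0.683.
Too low — raise k to concentrate. Iterating converges to k ≈ 3.6.
Then θ = 1300/(3.6−1) ≈ 499.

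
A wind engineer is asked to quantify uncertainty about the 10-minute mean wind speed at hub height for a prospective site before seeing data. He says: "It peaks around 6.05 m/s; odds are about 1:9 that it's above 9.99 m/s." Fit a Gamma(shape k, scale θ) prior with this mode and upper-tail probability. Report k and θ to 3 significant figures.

Gamma(k,θ) with k>1 has mode (k−1)θ, so θ = 6.05/(k−1).
Need P(X < 9.99) = 0.9 with θ tied to k this way. Start at k = 2, θ = 6.05: P(X<9.99) ≈ 0.491.
Too low — raise k to concentrate. Iterating converges to k ≈ 8.5.
Then θ = 6.05/(8.5−1) ≈ 0.807.

k ≈ 8.5, θ ≈ 0.807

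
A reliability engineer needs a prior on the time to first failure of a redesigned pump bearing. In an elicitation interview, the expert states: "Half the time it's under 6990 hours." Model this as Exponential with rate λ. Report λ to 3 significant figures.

λ ≈ 9.92e-05

Exponential median = ln 2 / λ, so λ = ln 2 / 6990.0 = 9.92e-05.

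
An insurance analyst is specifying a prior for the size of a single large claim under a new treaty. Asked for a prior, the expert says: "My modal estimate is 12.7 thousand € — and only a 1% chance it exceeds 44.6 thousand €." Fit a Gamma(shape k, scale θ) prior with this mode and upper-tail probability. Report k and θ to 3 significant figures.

Gamma(k,θ) with k>1 has mode (k−1)θ, so θ = 12.7/(k−1).
Need P(X < 44.6) = 0.99 with θ tied to k this way. Start at k = 2, θ = 12.7: P(X<44.6) ≈ 0.865.
Too low — raise k to concentrate. Iterating converges to k ≈ 3.74.
Then θ = 12.7/(3.74−1) ≈ 4.63.

k ≈ 3.74, θ ≈ 4.63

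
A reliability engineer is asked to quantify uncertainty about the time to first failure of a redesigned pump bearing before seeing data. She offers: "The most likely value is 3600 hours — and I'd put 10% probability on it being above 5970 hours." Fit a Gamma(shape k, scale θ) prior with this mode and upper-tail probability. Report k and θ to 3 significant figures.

k ≈ 8.38, θ ≈ 488

Gamma(k,θ) with k>1 has mode (k−1)θ, so θ = 3600/(k−1).
Need P(X < 5970) = 0.9 with θ tied to k this way. Start at k = 2, θ = 3600: P(X<5970) ≈ 0.494.
Too low — raise k to concentrate. Iterating converges to k ≈ 8.38.
Then θ = 3600/(8.38−1) ≈ 488.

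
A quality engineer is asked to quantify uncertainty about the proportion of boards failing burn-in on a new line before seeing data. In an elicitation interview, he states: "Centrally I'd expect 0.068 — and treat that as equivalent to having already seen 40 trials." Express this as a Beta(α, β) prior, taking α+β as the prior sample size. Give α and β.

Under the effective-sample-size interpretation, Beta(α, β) has prior mean α/(α+β) and prior sample size α+β.
So α+β = 40 and α/(α+β) = 0.068, giving α = 0.068·40 = 2.72 and β = 40 − 2.72 = 37.28.

α = 2.72, β = 37.28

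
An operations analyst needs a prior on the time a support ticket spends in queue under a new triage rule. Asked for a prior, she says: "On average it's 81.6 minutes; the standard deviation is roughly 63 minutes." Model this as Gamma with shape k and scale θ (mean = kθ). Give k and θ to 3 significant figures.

For Gamma(k, scale θ): mean = kθ, variance = kθ², so CV = 1/√k.
CV = SD/mean = 63/81.6 = 0.7721, hence k = 1/CV² = 1.68.
Then θ = mean/k = 81.6/1.68 = 48.6.

k ≈ 1.68, θ ≈ 48.6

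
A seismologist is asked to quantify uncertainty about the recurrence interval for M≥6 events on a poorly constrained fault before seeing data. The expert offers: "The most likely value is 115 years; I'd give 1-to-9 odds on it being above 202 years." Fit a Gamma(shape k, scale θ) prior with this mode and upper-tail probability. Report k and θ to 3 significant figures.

Gamma(k,θ) with k>1 has mode (k−1)θ, so θ = 115/(k−1).
Need P(X < 202) = 0.9 with θ tied to k this way. Start at k = 2, θ = 115: P(X<202) ≈ 0.524.
Too low — raise k to concentrate. Iterating converges to k ≈ 6.99.
Then θ = 115/(6.99−1) ≈ 19.2.

k ≈ 6.99, θ ≈ 19.2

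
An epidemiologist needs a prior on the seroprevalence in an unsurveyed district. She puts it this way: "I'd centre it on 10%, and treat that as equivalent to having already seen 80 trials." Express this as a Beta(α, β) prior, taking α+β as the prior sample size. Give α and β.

α = 8, β = 72

Under the effective-sample-size interpretation, Beta(α, β) has prior mean α/(α+β) and prior sample size α+β.
So α+β = 80 and α/(α+β) = 0.1, giving α = 0.1·80 = 8 and β = 80 − 8 = 72.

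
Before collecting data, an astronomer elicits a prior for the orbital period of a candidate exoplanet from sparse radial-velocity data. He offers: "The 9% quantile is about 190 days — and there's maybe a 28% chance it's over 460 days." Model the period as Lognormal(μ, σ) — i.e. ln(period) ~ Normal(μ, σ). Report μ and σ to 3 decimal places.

μ ≈ 5.863, σ ≈ 0.460

If T ~ Lognormal(μ,σ) then ln T ~ Normal(μ,σ), so the p-quantile of ln T is μ + z_p·σ.
ln(190) = 5.247 and ln(460) = 6.131; z_{0.09} = -1.341, z_{0.72} = 0.5828.
σ = (6.131 − 5.247)/(0.5828 − (-1.341)) = 0.460.
μ = 5.247 − (-1.341)·0.460 = 5.863.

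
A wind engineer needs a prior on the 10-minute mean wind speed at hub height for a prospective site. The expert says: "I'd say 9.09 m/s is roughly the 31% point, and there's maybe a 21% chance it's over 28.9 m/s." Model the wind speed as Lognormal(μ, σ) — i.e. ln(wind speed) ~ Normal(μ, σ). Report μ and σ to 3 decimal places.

μ ≈ 2.648, σ ≈ 0.888

If T ~ Lognormal(μ,σ) then ln T ~ Normal(μ,σ), so the p-quantile of ln T is μ + z_p·σ.
ln(9.09) = 2.207 and ln(28.9) = 3.364; z_{0.31} = -0.4959, z_{0.79} = 0.8064.
σ = (3.364 − 2.207)/(0.8064 − (-0.4959)) = 0.888.
μ = 2.207 − (-0.4959)·0.888 = 2.648.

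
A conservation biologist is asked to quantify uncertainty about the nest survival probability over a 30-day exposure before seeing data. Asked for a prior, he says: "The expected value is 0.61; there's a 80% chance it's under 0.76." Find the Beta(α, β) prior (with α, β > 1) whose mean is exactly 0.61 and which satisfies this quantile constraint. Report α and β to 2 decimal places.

With mean 0.61 fixed, write α = 0.61s, β = 0.39s where s = α+β.
Need P(θ < 0.76) = 0.8 under Beta(0.61s, 0.39s). Normal approximation: (q−m)/√(m(1−m)/s) ≈ z_{0.8} = 0.842, so s ≈ 0.61·0.39·(0.842)²/(0.76−0.61)² = 7.5.
At s = 7.5: P(θ<0.76) ≈ 0.795. Adjusting to match 0.8 gives s ≈ 7.76.
So α = 0.61·7.76 ≈ 4.73, β = 0.39·7.76 ≈ 3.03.

α ≈ 4.73, β ≈ 3.03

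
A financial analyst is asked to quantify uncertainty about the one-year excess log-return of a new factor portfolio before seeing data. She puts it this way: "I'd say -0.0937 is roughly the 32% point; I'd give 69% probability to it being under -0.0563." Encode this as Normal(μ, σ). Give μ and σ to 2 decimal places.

For Normal(μ,σ), the p-quantile is μ + z_p·σ. Here z_{0.32} = -0.4677, z_{0.69} = 0.4959.
So -0.0937 = μ − 0.4677σ and -0.0563 = μ + 0.4959σ.
Subtracting: σ = (-0.0563 − -0.0937)/(0.4959 − (-0.4677)) = 0.04.
Then μ = -0.0937 − (-0.4677)·0.04 = -0.08.

μ = -0.08, σ = 0.04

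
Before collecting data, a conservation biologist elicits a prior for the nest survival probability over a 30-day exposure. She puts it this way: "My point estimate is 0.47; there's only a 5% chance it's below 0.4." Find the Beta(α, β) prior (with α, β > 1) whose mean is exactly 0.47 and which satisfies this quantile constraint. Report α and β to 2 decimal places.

With mean 0.47 fixed, write α = 0.47s, β = 0.53s where s = α+β.
Need P(θ < 0.4) = 0.05 under Beta(0.47s, 0.53s). Normal approximation: (q−m)/√(m(1−m)/s) ≈ z_{0.05} = -1.64, so s ≈ 0.47·0.53·(-1.64)²/(0.4−0.47)² = 137.5.
At s = 137.5: P(θ<0.4) ≈ 0.049. Adjusting to match 0.05 gives s ≈ 135.69.
So α = 0.47·135.69 ≈ 63.78, β = 0.53·135.69 ≈ 71.92.

α ≈ 63.78, β ≈ 71.92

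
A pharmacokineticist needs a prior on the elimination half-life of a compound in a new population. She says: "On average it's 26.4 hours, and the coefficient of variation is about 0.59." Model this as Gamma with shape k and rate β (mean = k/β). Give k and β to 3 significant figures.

k ≈ 2.87, β ≈ 0.109

For Gamma(k, rate β): mean = k/β, variance = k/β², so CV = 1/√k.
CV = 0.59, hence k = 1/CV² = 2.87.
Then β = k/mean = 2.87/26.4 = 0.109.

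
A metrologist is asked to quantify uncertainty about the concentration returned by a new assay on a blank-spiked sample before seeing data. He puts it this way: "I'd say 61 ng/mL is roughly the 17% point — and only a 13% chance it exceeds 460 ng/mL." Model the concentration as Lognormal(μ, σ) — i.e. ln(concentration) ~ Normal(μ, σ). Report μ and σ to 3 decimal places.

μ ≈ 5.037, σ ≈ 0.971

If T ~ Lognormal(μ,σ) then ln T ~ Normal(μ,σ), so the p-quantile of ln T is μ + z_p·σ.
ln(61) = 4.111 and ln(460) = 6.131; z_{0.17} = -0.9542, z_{0.87} = 1.126.
σ = (6.131 − 4.111)/(1.126 − (-0.9542)) = 0.971.
μ = 4.111 − (-0.9542)·0.971 = 5.037.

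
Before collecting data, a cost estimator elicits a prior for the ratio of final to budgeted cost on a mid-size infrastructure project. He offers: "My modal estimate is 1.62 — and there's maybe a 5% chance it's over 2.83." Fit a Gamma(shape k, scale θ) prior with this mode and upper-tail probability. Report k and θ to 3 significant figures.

Gamma(k,θ) with k>1 has mode (k−1)θ, so θ = 1.62/(k−1).
Need P(X < 2.83) = 0.95 with θ tied to k this way. Start at k = 2, θ = 1.62: P(X<2.83) ≈ 0.521.
Too low — raise k to concentrate. Iterating converges to k ≈ 9.96.
Then θ = 1.62/(9.96−1) ≈ 0.181.

k ≈ 9.96, θ ≈ 0.181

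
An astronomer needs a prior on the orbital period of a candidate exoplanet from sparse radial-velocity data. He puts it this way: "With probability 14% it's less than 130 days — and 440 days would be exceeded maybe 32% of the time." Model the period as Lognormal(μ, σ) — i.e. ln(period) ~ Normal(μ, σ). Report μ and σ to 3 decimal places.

μ ≈ 5.718, σ ≈ 0.788

If T ~ Lognormal(μ,σ) then ln T ~ Normal(μ,σ), so the p-quantile of ln T is μ + z_p·σ.
ln(130) = 4.868 and ln(440) = 6.087; z_{0.14} = -1.08, z_{0.68} = 0.4677.
σ = (6.087 − 4.868)/(0.4677 − (-1.08)) = 0.788.
μ = 4.868 − (-1.08)·0.788 = 5.718.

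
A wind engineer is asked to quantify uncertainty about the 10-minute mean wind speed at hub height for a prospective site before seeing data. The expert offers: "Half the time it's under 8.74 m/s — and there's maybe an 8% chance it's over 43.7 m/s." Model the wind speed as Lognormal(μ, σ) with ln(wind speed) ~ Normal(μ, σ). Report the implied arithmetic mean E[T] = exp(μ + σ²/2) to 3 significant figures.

E[T] ≈ 16.8 m/s

If T ~ Lognormal(μ,σ) then ln T ~ Normal(μ,σ), so the p-quantile of ln T is μ + z_p·σ.
ln(8.74) = 2.168 and ln(43.7) = 3.777; z_{0.5} = 0, z_{0.92} = 1.405.
σ = (3.777 − 2.168)/(1.405 − (0)) = 1.145.
μ = 2.168 − (0)·1.145 = 2.168.
E[T] = exp(μ + σ²/2) = exp(2.168 + 0.6560) = 16.8 m/s.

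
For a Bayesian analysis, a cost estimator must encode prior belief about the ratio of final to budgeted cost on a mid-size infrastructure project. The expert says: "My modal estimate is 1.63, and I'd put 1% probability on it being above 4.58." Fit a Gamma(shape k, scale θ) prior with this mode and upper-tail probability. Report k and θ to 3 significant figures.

k ≈ 5.28, θ ≈ 0.381

Gamma(k,θ) with k>1 has mode (k−1)θ, so θ = 1.63/(k−1).
Need P(X < 4.58) = 0.99 with θ tied to k this way. Start at k = 2, θ = 1.63: P(X<4.58) ≈ 0.771.
Too low — raise k to concentrate. Iterating converges to k ≈ 5.28.
Then θ = 1.63/(5.28−1) ≈ 0.381.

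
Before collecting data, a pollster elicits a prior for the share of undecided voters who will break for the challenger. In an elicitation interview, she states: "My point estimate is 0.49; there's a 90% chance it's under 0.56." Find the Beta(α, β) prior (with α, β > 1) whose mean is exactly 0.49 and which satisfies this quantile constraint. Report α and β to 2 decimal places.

α ≈ 40.94, β ≈ 42.62

With mean 0.49 fixed, write α = 0.49s, β = 0.51s where s = α+β.
Need P(θ < 0.56) = 0.9 under Beta(0.49s, 0.51s). Normal approximation: (q−m)/√(m(1−m)/s) ≈ z_{0.9} = 1.28, so s ≈ 0.49·0.51·(1.28)²/(0.56−0.49)² = 83.8.
At s = 83.8: P(θ<0.56) ≈ 0.900. Adjusting to match 0.9 gives s ≈ 83.56.
So α = 0.49·83.56 ≈ 40.94, β = 0.51·83.56 ≈ 42.62.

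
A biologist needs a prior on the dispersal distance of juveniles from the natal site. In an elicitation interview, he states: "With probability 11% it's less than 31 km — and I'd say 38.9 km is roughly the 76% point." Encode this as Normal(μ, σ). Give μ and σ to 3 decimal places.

μ = 36.013, σ = 4.087

For Normal(μ,σ), the p-quantile is μ + z_p·σ. Here z_{0.11} = -1.227, z_{0.76} = 0.7063.
So 31 = μ − 1.227σ and 38.9 = μ + 0.7063σ.
Subtracting: σ = (38.9 − 31)/(0.7063 − (-1.227)) = 4.087.
Then μ = 31 − (-1.227)·4.087 = 36.013.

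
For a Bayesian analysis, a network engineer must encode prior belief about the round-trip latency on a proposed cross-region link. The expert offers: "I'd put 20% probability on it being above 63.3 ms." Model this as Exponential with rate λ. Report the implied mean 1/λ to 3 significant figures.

P(T > 63.3) = e^(−λ·63.3) = 0.2, so λ = −ln(0.2)/63.3 = 0.0254.
Mean = 1/λ = 39.3 ms.

mean ≈ 39.3 ms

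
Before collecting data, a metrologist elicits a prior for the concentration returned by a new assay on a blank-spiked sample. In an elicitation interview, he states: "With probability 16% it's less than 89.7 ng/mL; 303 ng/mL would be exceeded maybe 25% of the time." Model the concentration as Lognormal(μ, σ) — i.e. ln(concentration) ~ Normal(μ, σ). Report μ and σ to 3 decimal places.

If T ~ Lognormal(μ,σ) then ln T ~ Normal(μ,σ), so the p-quantile of ln T is μ + z_p·σ.
ln(89.7) = 4.496 and ln(303) = 5.714; z_{0.16} = -0.9945, z_{0.75} = 0.6745.
σ = (5.714 − 4.496)/(0.6745 − (-0.9945)) = 0.729.
μ = 4.496 − (-0.9945)·0.729 = 5.222.

μ ≈ 5.222, σ ≈ 0.729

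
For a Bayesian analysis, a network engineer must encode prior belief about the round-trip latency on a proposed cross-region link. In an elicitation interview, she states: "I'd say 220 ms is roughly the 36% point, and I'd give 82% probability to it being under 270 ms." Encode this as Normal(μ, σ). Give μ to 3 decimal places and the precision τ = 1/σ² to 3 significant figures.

The p-quantile of Normal(μ,σ) is μ + z_p·σ, with z_{0.36} = -0.3585 and z_{0.82} = 0.9154.
Eliminate σ: μ = (z₂·x₁ − z₁·x₂)/(z₂ − z₁) = (0.9154·220 − (-0.3585)·270)/1.274 = 234.070.
Then σ = (x₂ − x₁)/(z₂ − z₁) = (270 − 220)/1.274 = 39.252.
Precision τ = 1/σ² = 1/39.25² = 0.000649.

μ = 234.070, τ = 0.000649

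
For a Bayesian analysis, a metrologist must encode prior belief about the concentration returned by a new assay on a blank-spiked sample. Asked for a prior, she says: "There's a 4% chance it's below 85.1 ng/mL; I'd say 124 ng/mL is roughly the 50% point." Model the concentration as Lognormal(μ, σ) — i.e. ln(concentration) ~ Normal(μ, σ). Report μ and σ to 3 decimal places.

If T ~ Lognormal(μ,σ) then ln T ~ Normal(μ,σ), so the p-quantile of ln T is μ + z_p·σ.
ln(85.1) = 4.444 and ln(124) = 4.82; z_{0.04} = -1.751, z_{0.5} = 0.
σ = (4.82 − 4.444)/(0 − (-1.751)) = 0.215.
μ = 4.444 − (-1.751)·0.215 = 4.820.

μ ≈ 4.820, σ ≈ 0.215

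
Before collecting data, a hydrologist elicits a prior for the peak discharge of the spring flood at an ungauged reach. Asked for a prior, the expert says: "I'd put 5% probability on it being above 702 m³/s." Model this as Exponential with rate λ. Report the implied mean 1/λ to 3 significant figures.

mean ≈ 234 m³/s

P(T > 702.0) = e^(−λ·702.0) = 0.05, so λ = −ln(0.05)/702.0 = 0.00427.
Mean = 1/λ = 234 m³/s.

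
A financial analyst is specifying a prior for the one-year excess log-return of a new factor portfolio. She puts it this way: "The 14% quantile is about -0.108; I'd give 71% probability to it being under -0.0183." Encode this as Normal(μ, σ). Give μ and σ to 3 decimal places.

For Normal(μ,σ), the p-quantile is μ + z_p·σ. Here z_{0.14} = -1.08, z_{0.71} = 0.5534.
So -0.108 = μ − 1.08σ and -0.0183 = μ + 0.5534σ.
Subtracting: σ = (-0.0183 − -0.108)/(0.5534 − (-1.08)) = 0.055.
Then μ = -0.108 − (-1.08)·0.055 = -0.049.

μ = -0.049, σ = 0.055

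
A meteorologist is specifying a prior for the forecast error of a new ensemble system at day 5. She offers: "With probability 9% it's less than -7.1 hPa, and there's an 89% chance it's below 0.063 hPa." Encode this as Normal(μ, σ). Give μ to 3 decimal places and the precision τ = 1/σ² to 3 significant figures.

μ = -3.359, τ = 0.128

For Normal(μ,σ), the p-quantile is μ + z_p·σ. Here z_{0.09} = -1.341, z_{0.89} = 1.227.
So -7.1 = μ − 1.341σ and 0.063 = μ + 1.227σ.
Subtracting: σ = (0.063 − -7.1)/(1.227 − (-1.341)) = 2.790.
Then μ = -7.1 − (-1.341)·2.790 = -3.359.
Precision τ = 1/σ² = 1/2.79² = 0.128.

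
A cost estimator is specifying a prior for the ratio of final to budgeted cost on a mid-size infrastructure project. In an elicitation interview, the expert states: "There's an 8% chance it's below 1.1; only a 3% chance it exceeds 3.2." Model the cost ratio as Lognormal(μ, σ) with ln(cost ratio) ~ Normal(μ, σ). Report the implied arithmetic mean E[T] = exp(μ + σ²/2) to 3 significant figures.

If T ~ Lognormal(μ,σ) then ln T ~ Normal(μ,σ), so the p-quantile of ln T is μ + z_p·σ.
ln(1.1) = 0.09531 and ln(3.2) = 1.163; z_{0.08} = -1.405, z_{0.97} = 1.881.
σ = (1.163 − 0.09531)/(1.881 − (-1.405)) = 0.325.
μ = 0.09531 − (-1.405)·0.325 = 0.552.
E[T] = exp(μ + σ²/2) = exp(0.552 + 0.0528) = 1.83.

E[T] ≈ 1.83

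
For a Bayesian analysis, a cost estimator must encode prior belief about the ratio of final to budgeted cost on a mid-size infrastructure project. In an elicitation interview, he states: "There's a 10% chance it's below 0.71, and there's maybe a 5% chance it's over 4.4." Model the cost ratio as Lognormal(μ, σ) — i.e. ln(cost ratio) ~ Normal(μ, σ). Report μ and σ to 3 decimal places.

If T ~ Lognormal(μ,σ) then ln T ~ Normal(μ,σ), so the p-quantile of ln T is μ + z_p·σ.
ln(0.71) = -0.3425 and ln(4.4) = 1.482; z_{0.1} = -1.282, z_{0.95} = 1.645.
σ = (1.482 − -0.3425)/(1.645 − (-1.282)) = 0.623.
μ = -0.3425 − (-1.282)·0.623 = 0.456.

μ ≈ 0.456, σ ≈ 0.623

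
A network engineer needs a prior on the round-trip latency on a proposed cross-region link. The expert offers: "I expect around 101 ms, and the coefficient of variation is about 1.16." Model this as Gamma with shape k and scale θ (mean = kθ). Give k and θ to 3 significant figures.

For Gamma(k, scale θ): mean = kθ, variance = kθ², so CV = 1/√k.
CV = 1.16, hence k = 1/CV² = 0.743.
Then θ = mean/k = 101/0.743 = 136.

k ≈ 0.743, θ ≈ 136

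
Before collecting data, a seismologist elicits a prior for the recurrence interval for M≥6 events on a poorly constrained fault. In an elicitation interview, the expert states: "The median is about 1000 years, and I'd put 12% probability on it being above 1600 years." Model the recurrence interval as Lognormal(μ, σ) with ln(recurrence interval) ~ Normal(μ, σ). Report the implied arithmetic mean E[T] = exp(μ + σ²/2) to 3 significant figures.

E[T] ≈ 1080 years

If T ~ Lognormal(μ,σ) then ln T ~ Normal(μ,σ), so the p-quantile of ln T is μ + z_p·σ.
ln(1000) = 6.908 and ln(1600) = 7.378; z_{0.5} = 0, z_{0.88} = 1.175.
σ = (7.378 − 6.908)/(1.175 − (0)) = 0.400.
μ = 6.908 − (0)·0.400 = 6.908.
E[T] = exp(μ + σ²/2) = exp(6.908 + 0.0800) = 1080 years.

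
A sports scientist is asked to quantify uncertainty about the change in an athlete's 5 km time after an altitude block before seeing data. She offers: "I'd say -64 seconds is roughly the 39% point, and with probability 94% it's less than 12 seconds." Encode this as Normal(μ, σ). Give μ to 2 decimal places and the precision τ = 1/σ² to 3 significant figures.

μ = -52.43, τ = 0.000582

The p-quantile of Normal(μ,σ) is μ + z_p·σ, with z_{0.39} = -0.2793 and z_{0.94} = 1.555.
Eliminate σ: μ = (z₂·x₁ − z₁·x₂)/(z₂ − z₁) = (1.555·-64 − (-0.2793)·12)/1.834 = -52.43.
Then σ = (x₂ − x₁)/(z₂ − z₁) = (12 − -64)/1.834 = 41.44.
Precision τ = 1/σ² = 1/41.44² = 0.000582.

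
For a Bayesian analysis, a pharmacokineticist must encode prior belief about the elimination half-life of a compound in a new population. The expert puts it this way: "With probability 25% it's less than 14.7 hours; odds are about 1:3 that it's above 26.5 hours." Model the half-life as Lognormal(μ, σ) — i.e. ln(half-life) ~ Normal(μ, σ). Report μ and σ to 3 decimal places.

μ ≈ 2.982, σ ≈ 0.437

If T ~ Lognormal(μ,σ) then ln T ~ Normal(μ,σ), so the p-quantile of ln T is μ + z_p·σ.
ln(14.7) = 2.688 and ln(26.5) = 3.277; z_{0.25} = -0.6745, z_{0.75} = 0.6745.
σ = (3.277 − 2.688)/(0.6745 − (-0.6745)) = 0.437.
μ = 2.688 − (-0.6745)·0.437 = 2.982.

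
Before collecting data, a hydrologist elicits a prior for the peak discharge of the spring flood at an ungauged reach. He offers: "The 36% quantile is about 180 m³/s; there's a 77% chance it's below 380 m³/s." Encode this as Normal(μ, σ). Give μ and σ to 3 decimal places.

The p-quantile of Normal(μ,σ) is μ + z_p·σ, with z_{0.36} = -0.3585 and z_{0.77} = 0.7388.
Eliminate σ: μ = (z₂·x₁ − z₁·x₂)/(z₂ − z₁) = (0.7388·180 − (-0.3585)·380)/1.097 = 245.334.
Then σ = (x₂ − x₁)/(z₂ − z₁) = (380 − 180)/1.097 = 182.265.

μ = 245.334, σ = 182.265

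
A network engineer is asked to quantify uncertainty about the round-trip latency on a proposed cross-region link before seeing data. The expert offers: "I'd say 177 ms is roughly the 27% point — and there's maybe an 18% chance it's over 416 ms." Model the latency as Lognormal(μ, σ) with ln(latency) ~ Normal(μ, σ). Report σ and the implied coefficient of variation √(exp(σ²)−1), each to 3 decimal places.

If T ~ Lognormal(μ,σ) then ln T ~ Normal(μ,σ), so the p-quantile of ln T is μ + z_p·σ.
ln(177) = 5.176 and ln(416) = 6.031; z_{0.27} = -0.6128, z_{0.82} = 0.9154.
σ = (6.031 − 5.176)/(0.9154 − (-0.6128)) = 0.559.
μ = 5.176 − (-0.6128)·0.559 = 5.519.
CV = √(exp(σ²)−1) = √(exp(0.3127)−1) = 0.606.

σ ≈ 0.559, CV ≈ 0.606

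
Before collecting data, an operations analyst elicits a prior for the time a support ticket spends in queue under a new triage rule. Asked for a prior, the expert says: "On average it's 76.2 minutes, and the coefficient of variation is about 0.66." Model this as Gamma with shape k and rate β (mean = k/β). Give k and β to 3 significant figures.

k ≈ 2.3, β ≈ 0.0301

For Gamma(k, rate β): mean = k/β, variance = k/β², so CV = 1/√k.
CV = 0.66, hence k = 1/CV² = 2.3.
Then β = k/mean = 2.3/76.2 = 0.0301.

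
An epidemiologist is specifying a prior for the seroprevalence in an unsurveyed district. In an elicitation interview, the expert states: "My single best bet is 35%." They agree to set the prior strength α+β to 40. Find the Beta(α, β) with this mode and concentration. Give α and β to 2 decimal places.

α = 14.30, β = 25.70

For α,β > 1 the Beta mode is (α−1)/(α+β−2). With α+β = 40, the mode is (α−1)/38.
Set (α−1)/38 = 0.35 → α = 1 + 0.35·38 = 14.30.
β = 40 − α = 25.70.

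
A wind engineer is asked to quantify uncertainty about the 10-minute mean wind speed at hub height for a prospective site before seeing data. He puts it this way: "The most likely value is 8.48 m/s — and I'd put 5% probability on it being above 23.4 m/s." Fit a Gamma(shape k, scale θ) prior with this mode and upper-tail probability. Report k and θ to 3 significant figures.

k ≈ 3.6, θ ≈ 3.26

Gamma(k,θ) with k>1 has mode (k−1)θ, so θ = 8.48/(k−1).
Need P(X < 23.4) = 0.95 with θ tied to k this way. Start at k = 2, θ = 8.48: P(X<23.4) ≈ 0.762.
Too low — raise k to concentrate. Iterating converges to k ≈ 3.6.
Then θ = 8.48/(3.6−1) ≈ 3.26.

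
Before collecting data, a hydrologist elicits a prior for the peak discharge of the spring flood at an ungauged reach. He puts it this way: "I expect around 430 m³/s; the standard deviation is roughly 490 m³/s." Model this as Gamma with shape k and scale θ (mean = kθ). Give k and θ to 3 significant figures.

For Gamma(k, scale θ): mean = kθ, variance = kθ², so CV = 1/√k.
CV = SD/mean = 490/430 = 1.14, hence k = 1/CV² = 0.77.
Then θ = mean/k = 430/0.77 = 558.

k ≈ 0.77, θ ≈ 558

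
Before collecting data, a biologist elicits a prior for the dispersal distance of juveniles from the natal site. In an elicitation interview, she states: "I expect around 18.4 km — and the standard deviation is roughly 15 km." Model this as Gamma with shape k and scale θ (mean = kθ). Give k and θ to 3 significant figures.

For Gamma(k, scale θ): mean = kθ, variance = kθ², so CV = 1/√k.
CV = SD/mean = 15/18.4 = 0.8152, hence k = 1/CV² = 1.5.
Then θ = mean/k = 18.4/1.5 = 12.2.

k ≈ 1.5, θ ≈ 12.2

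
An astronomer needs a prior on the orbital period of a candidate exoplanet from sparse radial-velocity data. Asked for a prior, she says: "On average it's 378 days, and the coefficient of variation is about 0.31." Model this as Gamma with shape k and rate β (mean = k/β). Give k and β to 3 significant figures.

For Gamma(k, rate β): mean = k/β, variance = k/β², so CV = 1/√k.
CV = 0.31, hence k = 1/CV² = 10.4.
Then β = k/mean = 10.4/378 = 0.0275.

k ≈ 10.4, β ≈ 0.0275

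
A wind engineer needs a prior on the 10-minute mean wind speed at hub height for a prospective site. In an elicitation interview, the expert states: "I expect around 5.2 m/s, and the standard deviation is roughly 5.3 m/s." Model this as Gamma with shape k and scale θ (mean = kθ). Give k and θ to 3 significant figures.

k ≈ 0.963, θ ≈ 5.4

For Gamma(k, scale θ): mean = kθ, variance = kθ², so CV = 1/√k.
CV = SD/mean = 5.3/5.2 = 1.019, hence k = 1/CV² = 0.963.
Then θ = mean/k = 5.2/0.963 = 5.4.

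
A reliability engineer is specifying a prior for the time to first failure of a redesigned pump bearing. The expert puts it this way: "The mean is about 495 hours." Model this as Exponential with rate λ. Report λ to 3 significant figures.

λ ≈ 0.00202

Exponential mean = 1/λ, so λ = 1/495.0 = 0.00202.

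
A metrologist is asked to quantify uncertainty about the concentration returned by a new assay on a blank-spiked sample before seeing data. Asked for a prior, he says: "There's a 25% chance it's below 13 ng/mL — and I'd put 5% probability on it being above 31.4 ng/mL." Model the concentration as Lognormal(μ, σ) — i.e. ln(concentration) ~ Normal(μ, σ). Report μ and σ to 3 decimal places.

μ ≈ 2.821, σ ≈ 0.380

If T ~ Lognormal(μ,σ) then ln T ~ Normal(μ,σ), so the p-quantile of ln T is μ + z_p·σ.
ln(13) = 2.565 and ln(31.4) = 3.447; z_{0.25} = -0.6745, z_{0.95} = 1.645.
σ = (3.447 − 2.565)/(1.645 − (-0.6745)) = 0.380.
μ = 2.565 − (-0.6745)·0.380 = 2.821.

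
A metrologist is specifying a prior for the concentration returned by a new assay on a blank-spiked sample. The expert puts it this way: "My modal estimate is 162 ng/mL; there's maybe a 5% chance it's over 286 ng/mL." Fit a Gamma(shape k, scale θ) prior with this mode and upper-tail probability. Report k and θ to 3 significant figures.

k ≈ 9.63, θ ≈ 18.8

Gamma(k,θ) with k>1 has mode (k−1)θ, so θ = 162/(k−1).
Need P(X < 286) = 0.95 with θ tied to k this way. Start at k = 2, θ = 162: P(X<286) ≈ 0.527.
Too low — raise k to concentrate. Iterating converges to k ≈ 9.63.
Then θ = 162/(9.63−1) ≈ 18.8.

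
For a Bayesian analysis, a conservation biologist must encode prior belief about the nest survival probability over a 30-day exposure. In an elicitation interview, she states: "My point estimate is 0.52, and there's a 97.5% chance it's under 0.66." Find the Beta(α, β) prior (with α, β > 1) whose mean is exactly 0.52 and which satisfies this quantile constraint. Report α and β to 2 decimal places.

With mean 0.52 fixed, write α = 0.52s, β = 0.48s where s = α+β.
Need P(θ < 0.66) = 0.975 under Beta(0.52s, 0.48s). Normal approximation: (q−m)/√(m(1−m)/s) ≈ z_{0.975} = 1.96, so s ≈ 0.52·0.48·(1.96)²/(0.66−0.52)² = 48.9.
At s = 48.9: P(θ<0.66) ≈ 0.977. Adjusting to match 0.975 gives s ≈ 46.91.
So α = 0.52·46.91 ≈ 24.39, β = 0.48·46.91 ≈ 22.51.

α ≈ 24.39, β ≈ 22.51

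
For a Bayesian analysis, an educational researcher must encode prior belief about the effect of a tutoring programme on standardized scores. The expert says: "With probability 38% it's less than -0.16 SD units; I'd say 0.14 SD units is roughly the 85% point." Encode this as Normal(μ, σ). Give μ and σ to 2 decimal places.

For Normal(μ,σ), the p-quantile is μ + z_p·σ. Here z_{0.38} = -0.3055, z_{0.85} = 1.036.
So -0.16 = μ − 0.3055σ and 0.14 = μ + 1.036σ.
Subtracting: σ = (0.14 − -0.16)/(1.036 − (-0.3055)) = 0.22.
Then μ = -0.16 − (-0.3055)·0.22 = -0.09.

μ = -0.09, σ = 0.22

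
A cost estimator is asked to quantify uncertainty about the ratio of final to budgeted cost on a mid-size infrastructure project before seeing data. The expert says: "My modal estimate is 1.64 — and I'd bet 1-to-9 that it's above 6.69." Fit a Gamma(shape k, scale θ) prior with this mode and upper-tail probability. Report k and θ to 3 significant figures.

Gamma(k,θ) with k>1 has mode (k−1)θ, so θ = 1.64/(k−1).
Need P(X < 6.69) = 0.9 with θ tied to k this way. Start at k = 2, θ = 1.64: P(X<6.69) ≈ 0.914.
Too high — lower k to spread out. Iterating converges to k ≈ 1.93.
Then θ = 1.64/(1.93−1) ≈ 1.77.

k ≈ 1.93, θ ≈ 1.77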